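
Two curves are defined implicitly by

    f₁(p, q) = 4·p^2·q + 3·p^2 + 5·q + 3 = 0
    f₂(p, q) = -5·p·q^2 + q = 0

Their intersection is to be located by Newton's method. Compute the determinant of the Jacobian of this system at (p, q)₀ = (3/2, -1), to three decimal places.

J = [[8·p·q + 6·p, 4·p^2 + 5], [-5·q^2, -10·p·q + 1]].
At the point, J = [[-3.000, 14.000], [-5.000, 16.000]].
det J = 22.000.

22.000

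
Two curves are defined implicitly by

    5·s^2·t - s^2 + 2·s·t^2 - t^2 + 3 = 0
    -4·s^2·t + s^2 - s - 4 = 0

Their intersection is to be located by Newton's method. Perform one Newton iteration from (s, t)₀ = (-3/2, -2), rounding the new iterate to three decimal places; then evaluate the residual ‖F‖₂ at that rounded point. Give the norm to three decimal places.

11.132

At (-3/2, -2): F = (-37.750, 17.750).
Jacobian J = [[10·s·t - 2·s + 2·t^2, 5·s^2 + 4·s·t - 2·t], [-8·s·t + 2·s - 1, -4·s^2]].
At the point, J = [[41.000, 27.250], [-28.000, -9.000]] (det J = 394.000).
Solving J·Δ = −F gives Δ = (0.365, 0.836).
Then the next iterate is (s, t)₁ = (-1.135, -1.164).
Re-evaluating at (-1.135, -1.164): F = (-10.21620, 4.42120), so ‖F‖₂ = 11.132.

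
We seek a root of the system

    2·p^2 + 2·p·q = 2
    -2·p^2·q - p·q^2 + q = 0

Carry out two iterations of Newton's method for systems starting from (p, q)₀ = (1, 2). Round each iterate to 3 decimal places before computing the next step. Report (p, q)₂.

At (1, 2): F = (4.000, -6.000).
Jacobian J = [[4·p + 2·q, 2·p], [-4·p·q - q^2, -2·p^2 - 2·p·q + 1]].
At the point, J = [[8.000, 2.000], [-12.000, -5.000]] (det J = -16.000).
Solving J·Δ = −F gives Δ = (-0.500, 0.000).
Then the next iterate is (p, q)₁ = (0.500, 2.000).
Round to (0.500, 2.000) and repeat: F = (0.500, -1.000), J = [[6.000, 1.000], [-8.000, -1.500]].
Δ = (0.250, -2.000), so (p, q)₂ = (0.750, 0.000).

(0.750, 0.000)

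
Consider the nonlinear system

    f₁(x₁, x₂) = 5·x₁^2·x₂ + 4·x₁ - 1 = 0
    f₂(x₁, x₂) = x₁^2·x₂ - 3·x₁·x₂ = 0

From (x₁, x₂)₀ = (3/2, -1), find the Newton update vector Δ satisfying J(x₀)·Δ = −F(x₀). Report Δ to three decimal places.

(0.455, 1.000)

At (3/2, -1): F = (-6.250, 2.250).
Jacobian J = [[10·x₁·x₂ + 4, 5·x₁^2], [2·x₁·x₂ - 3·x₂, x₁^2 - 3·x₁]].
At the point, J = [[-11.000, 11.250], [0.000, -2.250]] (det J = 24.750).
Solving J·Δ = −F gives Δ = (0.455, 1.000).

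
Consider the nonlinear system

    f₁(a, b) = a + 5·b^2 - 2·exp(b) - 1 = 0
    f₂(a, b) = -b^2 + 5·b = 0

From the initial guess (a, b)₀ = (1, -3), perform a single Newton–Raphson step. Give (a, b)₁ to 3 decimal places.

At (1, -3): F = (44.90043, -24.000).
Jacobian J = [[1, 10·b - 2·exp(b)], [0, -2·b + 5]].
At the point, J = [[1.000, -30.09957], [0.000, 11.000]] (det J = 11.000).
Solving J·Δ = −F gives Δ = (20.771, 2.182).
Then the next iterate is (a, b)₁ = (21.771, -0.818).

(21.771, -0.818)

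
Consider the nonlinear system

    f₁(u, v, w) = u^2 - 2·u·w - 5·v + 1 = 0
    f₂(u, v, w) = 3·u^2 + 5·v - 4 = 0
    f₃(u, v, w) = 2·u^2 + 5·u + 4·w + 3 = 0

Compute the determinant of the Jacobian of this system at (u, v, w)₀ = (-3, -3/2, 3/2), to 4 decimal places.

-330.0000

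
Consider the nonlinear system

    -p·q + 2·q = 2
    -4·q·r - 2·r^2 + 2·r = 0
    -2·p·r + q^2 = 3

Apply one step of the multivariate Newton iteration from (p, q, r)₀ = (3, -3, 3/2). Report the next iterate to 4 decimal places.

(2.9674, -2.0978, 0.1141)

At (3, -3, 3/2): F = (1.0000, 16.5000, -3.0000).
Jacobian J = [[-q, -p + 2, 0], [0, -4·r, -4·q - 4·r + 2], [-2·r, 2·q, -2·p]].
At the point, J = [[3.0000, -1.0000, 0.0000], [0.0000, -6.0000, 8.0000], [-3.0000, -6.0000, -6.0000]] (det J = 276.0000).
Solving J·Δ = −F gives Δ = (-0.0326, 0.9022, -1.3859).
Then the next iterate is (p, q, r)₁ = (2.9674, -2.0978, 0.1141).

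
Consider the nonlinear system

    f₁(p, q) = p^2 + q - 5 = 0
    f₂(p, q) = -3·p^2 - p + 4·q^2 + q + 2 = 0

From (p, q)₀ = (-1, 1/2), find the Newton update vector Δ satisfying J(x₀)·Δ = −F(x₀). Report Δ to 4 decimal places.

(-1.2667, 0.9667)

At (-1, 1/2): F = (-3.5000, 1.5000).
Jacobian J = [[2·p, 1], [-6·p - 1, 8·q + 1]].
At the point, J = [[-2.0000, 1.0000], [5.0000, 5.0000]] (det J = -15.0000).
Solving J·Δ = −F gives Δ = (-1.2667, 0.9667).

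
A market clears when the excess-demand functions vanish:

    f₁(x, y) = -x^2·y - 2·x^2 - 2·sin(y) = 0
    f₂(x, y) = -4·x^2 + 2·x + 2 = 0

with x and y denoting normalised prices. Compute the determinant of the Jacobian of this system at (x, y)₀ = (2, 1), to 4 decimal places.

-71.1285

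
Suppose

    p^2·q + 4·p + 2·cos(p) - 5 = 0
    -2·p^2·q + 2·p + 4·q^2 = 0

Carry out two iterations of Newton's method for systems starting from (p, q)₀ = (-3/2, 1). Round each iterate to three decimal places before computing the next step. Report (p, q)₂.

(-3.438, 5.087)

At (-3/2, 1): F = (-8.60853, -3.500).
Jacobian J = [[2·p·q - 2·sin(p) + 4, p^2], [-4·p·q + 2, -2·p^2 + 8·q]].
At the point, J = [[2.99499, 2.250], [8.000, 3.500]] (det J = -7.51754).
Solving J·Δ = −F gives Δ = (-2.960, 7.767).
Then the next iterate is (p, q)₁ = (-4.460, 8.767).
Round to (-4.460, 8.767) and repeat: F = (151.05022, -50.25816), J = [[-76.13828, 19.89160], [158.40328, 30.35280]].
Δ = (1.022, -3.680), so (p, q)₂ = (-3.438, 5.087).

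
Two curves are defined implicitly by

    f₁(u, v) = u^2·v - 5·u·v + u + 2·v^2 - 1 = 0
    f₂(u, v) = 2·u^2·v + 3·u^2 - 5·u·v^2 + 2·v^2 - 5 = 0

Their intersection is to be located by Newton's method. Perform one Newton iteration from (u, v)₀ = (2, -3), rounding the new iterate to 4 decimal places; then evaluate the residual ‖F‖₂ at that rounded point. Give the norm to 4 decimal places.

At (2, -3): F = (37.0000, -89.0000).
Jacobian J = [[2·u·v - 5·v + 1, u^2 - 5·u + 4·v], [4·u·v + 6·u - 5·v^2, 2·u^2 - 10·u·v + 4·v]].
At the point, J = [[4.0000, -18.0000], [-57.0000, 56.0000]] (det J = -802.0000).
Solving J·Δ = −F gives Δ = (0.5860, 2.1858).
Then the next iterate is (u, v)₁ = (2.5860, -0.8142).
Re-evaluating at (2.5860, -0.8142): F = (7.994571, -3.073301), so ‖F‖₂ = 8.5649.

8.5649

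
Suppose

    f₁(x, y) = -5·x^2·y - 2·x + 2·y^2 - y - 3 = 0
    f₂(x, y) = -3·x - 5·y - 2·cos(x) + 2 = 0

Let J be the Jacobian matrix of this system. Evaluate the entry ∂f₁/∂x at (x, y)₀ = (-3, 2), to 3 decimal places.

∂f₁/∂x = -10·x·y - 2.
At (-3, 2) this is 58.000.

58.000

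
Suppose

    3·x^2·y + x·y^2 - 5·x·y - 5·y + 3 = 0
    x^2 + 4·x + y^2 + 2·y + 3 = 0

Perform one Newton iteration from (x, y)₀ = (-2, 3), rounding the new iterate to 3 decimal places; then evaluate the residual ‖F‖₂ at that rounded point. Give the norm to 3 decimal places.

10.521

At (-2, 3): F = (36.000, 14.000).
Jacobian J = [[6·x·y + y^2 - 5·y, 3·x^2 + 2·x·y - 5·x - 5], [2·x + 4, 2·y + 2]].
At the point, J = [[-42.000, 5.000], [0.000, 8.000]] (det J = -336.000).
Solving J·Δ = −F gives Δ = (0.649, -1.750).
Then the next iterate is (x, y)₁ = (-1.351, 1.250).
Re-evaluating at (-1.351, 1.250): F = (9.92732, 3.48370), so ‖F‖₂ = 10.521.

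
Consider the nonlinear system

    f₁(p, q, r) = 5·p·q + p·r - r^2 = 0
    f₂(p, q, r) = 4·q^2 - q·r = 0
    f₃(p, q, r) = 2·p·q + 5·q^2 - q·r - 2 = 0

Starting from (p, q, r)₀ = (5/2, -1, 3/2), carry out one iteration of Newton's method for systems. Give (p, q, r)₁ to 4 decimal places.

(-1.8500, -1.9000, -12.5500)

At (5/2, -1, 3/2): F = (-11.0000, 5.5000, -0.5000).
Jacobian J = [[5·q + r, 5·p, p - 2·r], [0, 8·q - r, -q], [2·q, 2·p + 10·q - r, -q]].
At the point, J = [[-3.5000, 12.5000, -0.5000], [0.0000, -9.5000, 1.0000], [-2.0000, -6.5000, 1.0000]] (det J = -5.0000).
Solving J·Δ = −F gives Δ = (-4.3500, -0.9000, -14.0500).
Then the next iterate is (p, q, r)₁ = (-1.8500, -1.9000, -12.5500).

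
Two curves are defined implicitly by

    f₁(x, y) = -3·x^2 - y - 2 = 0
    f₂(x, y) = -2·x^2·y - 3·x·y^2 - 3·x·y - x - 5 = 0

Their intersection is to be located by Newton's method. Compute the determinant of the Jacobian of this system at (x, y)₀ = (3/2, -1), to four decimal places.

J = [[-6·x, -1], [-4·x·y - 3·y^2 - 3·y - 1, -2·x^2 - 6·x·y - 3·x]].
At the point, J = [[-9.0000, -1.0000], [5.0000, 0.0000]].
det J = 5.0000.

5.0000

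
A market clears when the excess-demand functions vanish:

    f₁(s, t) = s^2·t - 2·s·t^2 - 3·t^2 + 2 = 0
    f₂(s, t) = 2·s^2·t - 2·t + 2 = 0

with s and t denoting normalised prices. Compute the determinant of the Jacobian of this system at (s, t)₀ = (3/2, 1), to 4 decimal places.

J = [[2·s·t - 2·t^2, s^2 - 4·s·t - 6·t], [4·s·t, 2·s^2 - 2]].
At the point, J = [[1.0000, -9.7500], [6.0000, 2.5000]].
det J = 61.0000.

61.0000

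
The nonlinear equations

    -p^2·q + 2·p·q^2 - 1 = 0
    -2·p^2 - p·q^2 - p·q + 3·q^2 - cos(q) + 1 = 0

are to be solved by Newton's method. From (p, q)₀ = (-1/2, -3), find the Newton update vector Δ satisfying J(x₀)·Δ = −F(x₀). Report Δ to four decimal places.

(0.0344, 1.5189)

At (-1/2, -3): F = (-9.2500, 31.489992).
Jacobian J = [[-2·p·q + 2·q^2, -p^2 + 4·p·q], [-4·p - q^2 - q, -2·p·q - p + 6·q + sin(q)]].
At the point, J = [[15.0000, 5.7500], [-4.0000, -20.641120]] (det J = -286.616800).
Solving J·Δ = −F gives Δ = (0.0344, 1.5189).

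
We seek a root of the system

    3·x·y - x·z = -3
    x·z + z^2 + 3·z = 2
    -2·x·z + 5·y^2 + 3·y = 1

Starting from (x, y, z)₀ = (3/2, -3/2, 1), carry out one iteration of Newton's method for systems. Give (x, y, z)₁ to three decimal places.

(1.020, -1.075, 0.535)

At (3/2, -3/2, 1): F = (-5.250, 3.500, 2.750).
Jacobian J = [[3·y - z, 3·x, -x], [z, 0, x + 2·z + 3], [-2·z, 10·y + 3, -2·x]].
At the point, J = [[-5.500, 4.500, -1.500], [1.000, 0.000, 6.500], [-2.000, -12.000, -3.000]] (det J = -456.000).
Solving J·Δ = −F gives Δ = (-0.480, 0.425, -0.465).
Then the next iterate is (x, y, z)₁ = (1.020, -1.075, 0.535).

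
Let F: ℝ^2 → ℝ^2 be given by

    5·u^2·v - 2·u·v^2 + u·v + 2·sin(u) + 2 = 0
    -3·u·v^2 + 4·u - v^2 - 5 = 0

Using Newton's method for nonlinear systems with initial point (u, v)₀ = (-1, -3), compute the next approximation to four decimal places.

(-1.0125, -2.2261)

At (-1, -3): F = (6.317058, 9.0000).
Jacobian J = [[10·u·v - 2·v^2 + v + 2·cos(u), 5·u^2 - 4·u·v + u], [-3·v^2 + 4, -6·u·v - 2·v]].
At the point, J = [[10.080605, -8.0000], [-23.0000, -12.0000]] (det J = -304.967255).
Solving J·Δ = −F gives Δ = (-0.0125, 0.7739).
Then the next iterate is (u, v)₁ = (-1.0125, -2.2261).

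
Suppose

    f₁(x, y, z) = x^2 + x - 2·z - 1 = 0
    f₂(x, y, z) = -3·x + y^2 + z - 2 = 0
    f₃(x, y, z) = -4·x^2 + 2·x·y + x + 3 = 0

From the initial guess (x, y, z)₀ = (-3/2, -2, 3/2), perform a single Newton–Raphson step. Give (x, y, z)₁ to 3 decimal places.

At (-3/2, -2, 3/2): F = (-3.250, 8.000, -1.500).
Jacobian J = [[2·x + 1, 0, -2], [-3, 2·y, 1], [-8·x + 2·y + 1, 2·x, 0]].
At the point, J = [[-2.000, 0.000, -2.000], [-3.000, -4.000, 1.000], [9.000, -3.000, 0.000]] (det J = -96.000).
Solving J·Δ = −F gives Δ = (0.523, 1.070, -2.148).
Then the next iterate is (x, y, z)₁ = (-0.977, -0.930, -0.648).

(-0.977, -0.930, -0.648)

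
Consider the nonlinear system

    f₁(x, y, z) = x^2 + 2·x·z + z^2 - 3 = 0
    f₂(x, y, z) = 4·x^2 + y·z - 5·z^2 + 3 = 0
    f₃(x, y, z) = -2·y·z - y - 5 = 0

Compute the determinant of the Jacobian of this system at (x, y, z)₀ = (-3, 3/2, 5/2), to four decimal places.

J = [[2·x + 2·z, 0, 2·x + 2·z], [8·x, z, y - 10·z], [0, -2·z - 1, -2·y]].
At the point, J = [[-1.0000, 0.0000, -1.0000], [-24.0000, 2.5000, -23.5000], [0.0000, -6.0000, -3.0000]].
det J = 4.5000.

4.5000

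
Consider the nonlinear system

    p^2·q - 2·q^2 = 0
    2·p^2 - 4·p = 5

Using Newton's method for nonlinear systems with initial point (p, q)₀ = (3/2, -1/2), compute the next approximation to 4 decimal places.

(4.7500, 1.0294)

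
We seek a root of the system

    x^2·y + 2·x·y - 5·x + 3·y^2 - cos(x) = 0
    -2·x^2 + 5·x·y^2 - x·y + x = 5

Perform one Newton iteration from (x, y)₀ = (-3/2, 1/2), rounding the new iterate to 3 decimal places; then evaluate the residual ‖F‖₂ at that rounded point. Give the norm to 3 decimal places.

At (-3/2, 1/2): F = (7.80426, -12.125).
Jacobian J = [[2·x·y + 2·y + sin(x) - 5, x^2 + 2·x + 6·y], [-4·x + 5·y^2 - y + 1, 10·x·y - x]].
At the point, J = [[-6.49749, 2.250], [7.750, -6.000]] (det J = 21.54747).
Solving J·Δ = −F gives Δ = (0.907, -0.849).
Then the next iterate is (x, y)₁ = (-0.593, -0.349).
Re-evaluating at (-0.593, -0.349): F = (2.79232, -6.86439), so ‖F‖₂ = 7.411.

7.411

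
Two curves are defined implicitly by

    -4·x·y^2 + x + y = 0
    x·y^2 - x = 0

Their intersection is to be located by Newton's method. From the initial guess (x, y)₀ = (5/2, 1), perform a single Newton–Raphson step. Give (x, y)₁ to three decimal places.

At (5/2, 1): F = (-6.500, 0.000).
Jacobian J = [[-4·y^2 + 1, -8·x·y + 1], [y^2 - 1, 2·x·y]].
At the point, J = [[-3.000, -19.000], [0.000, 5.000]] (det J = -15.000).
Solving J·Δ = −F gives Δ = (-2.167, 0.000).
Then the next iterate is (x, y)₁ = (0.333, 1.000).

(0.333, 1.000)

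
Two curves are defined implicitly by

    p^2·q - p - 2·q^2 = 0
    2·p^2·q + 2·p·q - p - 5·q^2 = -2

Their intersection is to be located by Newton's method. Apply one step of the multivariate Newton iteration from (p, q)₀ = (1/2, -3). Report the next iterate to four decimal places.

At (1/2, -3): F = (-19.2500, -48.0000).
Jacobian J = [[2·p·q - 1, p^2 - 4·q], [4·p·q + 2·q - 1, 2·p^2 + 2·p - 10·q]].
At the point, J = [[-4.0000, 12.2500], [-13.0000, 31.5000]] (det J = 33.2500).
Solving J·Δ = −F gives Δ = (0.5526, 1.7519).
Then the next iterate is (p, q)₁ = (1.0526, -1.2481).

(1.0526, -1.2481)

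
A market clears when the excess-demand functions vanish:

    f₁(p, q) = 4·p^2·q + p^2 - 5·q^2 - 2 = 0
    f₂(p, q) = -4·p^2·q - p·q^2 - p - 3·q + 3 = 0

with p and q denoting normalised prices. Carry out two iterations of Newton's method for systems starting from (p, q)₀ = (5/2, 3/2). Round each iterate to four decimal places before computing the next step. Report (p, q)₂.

(1.3821, 0.4306)

At (5/2, 3/2): F = (30.5000, -47.1250).
Jacobian J = [[8·p·q + 2·p, 4·p^2 - 10·q], [-8·p·q - q^2 - 1, -4·p^2 - 2·p·q - 3]].
At the point, J = [[35.0000, 10.0000], [-33.2500, -35.5000]] (det J = -910.0000).
Solving J·Δ = −F gives Δ = (-0.6720, -0.6981).
Then the next iterate is (p, q)₁ = (1.8280, 0.8019).
Round to (1.8280, 0.8019) and repeat: F = (8.844831, -13.127649), J = [[15.382986, 5.347336], [-13.370029, -19.298082]].
Δ = (-0.4459, -0.3713), so (p, q)₂ = (1.3821, 0.4306).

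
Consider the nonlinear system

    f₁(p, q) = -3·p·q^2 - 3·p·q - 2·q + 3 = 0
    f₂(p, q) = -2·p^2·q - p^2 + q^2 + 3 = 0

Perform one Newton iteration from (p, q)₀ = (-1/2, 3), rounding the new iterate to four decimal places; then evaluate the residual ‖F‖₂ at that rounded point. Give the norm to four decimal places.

At (-1/2, 3): F = (15.0000, 10.2500).
Jacobian J = [[-3·q^2 - 3·q, -6·p·q - 3·p - 2], [-4·p·q - 2·p, -2·p^2 + 2·q]].
At the point, J = [[-36.0000, 8.5000], [7.0000, 5.5000]] (det J = -257.5000).
Solving J·Δ = −F gives Δ = (-0.0180, -1.8408).
Then the next iterate is (p, q)₁ = (-0.5180, 1.1592).
Re-evaluating at (-0.5180, 1.1592): F = (4.571176, 3.453338), so ‖F‖₂ = 5.7290.

5.7290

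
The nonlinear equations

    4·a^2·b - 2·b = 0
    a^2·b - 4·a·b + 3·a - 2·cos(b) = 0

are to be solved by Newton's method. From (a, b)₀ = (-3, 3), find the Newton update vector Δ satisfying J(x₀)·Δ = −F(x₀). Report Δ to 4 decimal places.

At (-3, 3): F = (102.0000, 55.979985).
Jacobian J = [[8·a·b, 4·a^2 - 2], [2·a·b - 4·b + 3, a^2 - 4·a + 2·sin(b)]].
At the point, J = [[-72.0000, 34.0000], [-27.0000, 21.282240]] (det J = -614.321281).
Solving J·Δ = −F gives Δ = (0.4354, -2.0780).

(0.4354, -2.0780)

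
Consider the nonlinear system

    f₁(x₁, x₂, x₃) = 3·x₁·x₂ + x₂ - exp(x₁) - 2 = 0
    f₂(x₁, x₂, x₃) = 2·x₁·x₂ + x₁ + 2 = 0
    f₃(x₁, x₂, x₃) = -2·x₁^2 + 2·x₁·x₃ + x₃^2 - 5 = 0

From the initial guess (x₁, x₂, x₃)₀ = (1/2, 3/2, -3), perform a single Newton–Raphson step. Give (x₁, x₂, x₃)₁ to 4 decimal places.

At (1/2, 3/2, -3): F = (0.101279, 4.0000, 0.5000).
Jacobian J = [[3·x₂ - exp(x₁), 3·x₁ + 1, 0], [2·x₂ + 1, 2·x₁, 0], [-4·x₁ + 2·x₃, 0, 2·x₁ + 2·x₃]].
At the point, J = [[2.851279, 2.5000, 0.0000], [4.0000, 1.0000, 0.0000], [-8.0000, 0.0000, -5.0000]] (det J = 35.743606).
Solving J·Δ = −F gives Δ = (-1.3847, 1.5387, 2.3155).
Then the next iterate is (x₁, x₂, x₃)₁ = (-0.8847, 3.0387, -0.6845).

(-0.8847, 3.0387, -0.6845)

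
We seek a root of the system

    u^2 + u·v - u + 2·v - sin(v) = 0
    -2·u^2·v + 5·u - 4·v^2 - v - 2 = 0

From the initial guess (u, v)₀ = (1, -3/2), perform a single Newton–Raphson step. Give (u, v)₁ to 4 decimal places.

(0.2612, -0.4304)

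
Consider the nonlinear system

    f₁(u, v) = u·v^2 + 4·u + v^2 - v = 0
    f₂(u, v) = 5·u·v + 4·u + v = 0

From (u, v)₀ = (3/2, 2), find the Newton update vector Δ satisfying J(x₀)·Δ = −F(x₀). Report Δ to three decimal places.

(-1.517, -0.207)

At (3/2, 2): F = (14.000, 23.000).
Jacobian J = [[v^2 + 4, 2·u·v + 2·v - 1], [5·v + 4, 5·u + 1]].
At the point, J = [[8.000, 9.000], [14.000, 8.500]] (det J = -58.000).
Solving J·Δ = −F gives Δ = (-1.517, -0.207).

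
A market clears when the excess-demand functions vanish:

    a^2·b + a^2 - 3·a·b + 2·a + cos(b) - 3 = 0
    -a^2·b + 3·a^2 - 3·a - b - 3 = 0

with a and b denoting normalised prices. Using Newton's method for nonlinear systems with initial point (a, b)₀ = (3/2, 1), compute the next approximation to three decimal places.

At (3/2, 1): F = (0.54030, -4.000).
Jacobian J = [[2·a·b + 2·a - 3·b + 2, a^2 - 3·a - sin(b)], [-2·a·b + 6·a - 3, -a^2 - 1]].
At the point, J = [[5.000, -3.09147], [3.000, -3.250]] (det J = -6.97559).
Solving J·Δ = −F gives Δ = (-2.024, -3.100).
Then the next iterate is (a, b)₁ = (-0.524, -2.100).

(-0.524, -2.100)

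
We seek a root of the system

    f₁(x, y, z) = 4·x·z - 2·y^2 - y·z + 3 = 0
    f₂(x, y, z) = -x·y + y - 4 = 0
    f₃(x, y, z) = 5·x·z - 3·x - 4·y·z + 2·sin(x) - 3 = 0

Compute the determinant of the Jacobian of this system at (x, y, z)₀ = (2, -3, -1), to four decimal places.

-735.1552

J = [[4·z, -4·y - z, 4·x - y], [-y, -x + 1, 0], [5·z + 2·cos(x) - 3, -4·z, 5·x - 4·y]].
At the point, J = [[-4.0000, 13.0000, 11.0000], [3.0000, -1.0000, 0.0000], [-8.832294, 4.0000, 22.0000]].
det J = -735.1552.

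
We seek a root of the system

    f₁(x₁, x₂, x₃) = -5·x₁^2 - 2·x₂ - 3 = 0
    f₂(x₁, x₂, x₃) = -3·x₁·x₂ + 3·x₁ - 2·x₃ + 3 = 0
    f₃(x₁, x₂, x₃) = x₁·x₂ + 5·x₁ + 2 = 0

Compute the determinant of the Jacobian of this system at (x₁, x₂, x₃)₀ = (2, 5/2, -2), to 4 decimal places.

-50.0000

J = [[-10·x₁, -2, 0], [-3·x₂ + 3, -3·x₁, -2], [x₂ + 5, x₁, 0]].
At the point, J = [[-20.0000, -2.0000, 0.0000], [-4.5000, -6.0000, -2.0000], [7.5000, 2.0000, 0.0000]].
det J = -50.0000.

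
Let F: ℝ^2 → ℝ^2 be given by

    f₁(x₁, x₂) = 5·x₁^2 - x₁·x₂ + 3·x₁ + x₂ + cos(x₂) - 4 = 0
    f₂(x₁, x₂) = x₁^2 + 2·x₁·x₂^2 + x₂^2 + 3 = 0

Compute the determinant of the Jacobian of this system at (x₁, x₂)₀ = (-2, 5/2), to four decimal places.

J = [[10·x₁ - x₂ + 3, -x₁ - sin(x₂) + 1], [2·x₁ + 2·x₂^2, 4·x₁·x₂ + 2·x₂]].
At the point, J = [[-19.5000, 2.401528], [8.5000, -15.0000]].
det J = 272.0870.

272.0870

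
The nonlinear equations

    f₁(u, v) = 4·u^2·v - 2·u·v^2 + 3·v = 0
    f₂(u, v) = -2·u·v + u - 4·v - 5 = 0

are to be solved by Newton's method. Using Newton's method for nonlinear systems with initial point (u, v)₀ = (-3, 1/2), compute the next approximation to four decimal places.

(11.2800, 4.0000)

At (-3, 1/2): F = (21.0000, -7.0000).
Jacobian J = [[8·u·v - 2·v^2, 4·u^2 - 4·u·v + 3], [-2·v + 1, -2·u - 4]].
At the point, J = [[-12.5000, 45.0000], [0.0000, 2.0000]] (det J = -25.0000).
Solving J·Δ = −F gives Δ = (14.2800, 3.5000).
Then the next iterate is (u, v)₁ = (11.2800, 4.0000).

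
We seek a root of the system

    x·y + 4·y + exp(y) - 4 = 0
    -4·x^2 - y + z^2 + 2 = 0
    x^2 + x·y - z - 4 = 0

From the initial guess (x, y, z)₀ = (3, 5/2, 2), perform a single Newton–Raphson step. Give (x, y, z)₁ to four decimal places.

At (3, 5/2, 2): F = (25.682494, -32.5000, 10.5000).
Jacobian J = [[y, x + exp(y) + 4, 0], [-8·x, -1, 2·z], [2·x + y, x, -1]].
At the point, J = [[2.5000, 19.182494, 0.0000], [-24.0000, -1.0000, 4.0000], [8.5000, 3.0000, -1.0000]] (det J = 164.324940).
Solving J·Δ = −F gives Δ = (0.6102, -1.4184, 11.4317).
Then the next iterate is (x, y, z)₁ = (3.6102, 1.0816, 13.4317).

(3.6102, 1.0816, 13.4317)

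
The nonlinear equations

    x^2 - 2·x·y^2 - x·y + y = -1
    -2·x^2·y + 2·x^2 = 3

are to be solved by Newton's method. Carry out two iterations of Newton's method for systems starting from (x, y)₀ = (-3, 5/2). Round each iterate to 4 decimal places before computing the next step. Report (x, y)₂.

At (-3, 5/2): F = (57.5000, -30.0000).
Jacobian J = [[2·x - 2·y^2 - y, -4·x·y - x + 1], [-4·x·y + 4·x, -2·x^2]].
At the point, J = [[-21.0000, 34.0000], [18.0000, -18.0000]] (det J = -234.0000).
Solving J·Δ = −F gives Δ = (-0.0641, -1.7308).
Then the next iterate is (x, y)₁ = (-3.0641, 0.7692).
Round to (-3.0641, 0.7692) and repeat: F = (17.140678, 1.333828), J = [[-8.080737, 13.491723], [-2.828777, -18.777418]].
Δ = (1.7896, -0.1986), so (x, y)₂ = (-1.2745, 0.5706).

(-1.2745, 0.5706)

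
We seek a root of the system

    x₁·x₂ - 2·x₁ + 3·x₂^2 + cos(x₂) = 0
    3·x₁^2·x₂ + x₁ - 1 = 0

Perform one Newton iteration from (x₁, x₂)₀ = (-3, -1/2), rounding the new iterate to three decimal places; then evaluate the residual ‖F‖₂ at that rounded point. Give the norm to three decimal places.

At (-3, -1/2): F = (9.12758, -17.500).
Jacobian J = [[x₂ - 2, x₁ + 6·x₂ - sin(x₂)], [6·x₁·x₂ + 1, 3·x₁^2]].
At the point, J = [[-2.500, -5.52057], [10.000, 27.000]] (det J = -12.29426).
Solving J·Δ = −F gives Δ = (12.187, -3.866).
Then the next iterate is (x₁, x₂)₁ = (9.187, -4.366).
Re-evaluating at (9.187, -4.366): F = (-1.63808, -1097.29689), so ‖F‖₂ = 1097.298.

1097.298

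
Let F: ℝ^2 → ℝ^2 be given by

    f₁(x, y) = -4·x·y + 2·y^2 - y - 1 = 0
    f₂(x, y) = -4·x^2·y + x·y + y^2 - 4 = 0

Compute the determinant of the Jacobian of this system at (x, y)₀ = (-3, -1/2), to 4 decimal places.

J = [[-4·y, -4·x + 4·y - 1], [-8·x·y + y, -4·x^2 + x + 2·y]].
At the point, J = [[2.0000, 9.0000], [-12.5000, -40.0000]].
det J = 32.5000.

32.5000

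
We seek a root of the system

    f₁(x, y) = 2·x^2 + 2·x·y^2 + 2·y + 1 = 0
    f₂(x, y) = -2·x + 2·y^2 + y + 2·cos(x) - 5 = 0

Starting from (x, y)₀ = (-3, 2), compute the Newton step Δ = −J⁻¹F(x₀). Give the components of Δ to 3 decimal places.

(2.567, -0.512)

At (-3, 2): F = (-1.000, 9.02002).
Jacobian J = [[4·x + 2·y^2, 4·x·y + 2], [-2·sin(x) - 2, 4·y + 1]].
At the point, J = [[-4.000, -22.000], [-1.71776, 9.000]] (det J = -73.79072).
Solving J·Δ = −F gives Δ = (2.567, -0.512).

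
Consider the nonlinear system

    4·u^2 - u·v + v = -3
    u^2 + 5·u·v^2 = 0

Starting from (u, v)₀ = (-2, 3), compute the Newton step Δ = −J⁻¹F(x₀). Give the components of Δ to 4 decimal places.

At (-2, 3): F = (28.0000, -86.0000).
Jacobian J = [[8·u - v, -u + 1], [2·u + 5·v^2, 10·u·v]].
At the point, J = [[-19.0000, 3.0000], [41.0000, -60.0000]] (det J = 1017.0000).
Solving J·Δ = −F gives Δ = (1.3982, -0.4779).

(1.3982, -0.4779)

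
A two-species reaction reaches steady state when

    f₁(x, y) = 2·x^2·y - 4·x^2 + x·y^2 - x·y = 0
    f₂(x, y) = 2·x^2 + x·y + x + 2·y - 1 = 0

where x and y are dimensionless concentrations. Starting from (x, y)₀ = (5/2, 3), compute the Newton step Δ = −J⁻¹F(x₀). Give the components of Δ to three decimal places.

At (5/2, 3): F = (27.500, 27.500).
Jacobian J = [[4·x·y - 8·x + y^2 - y, 2·x^2 + 2·x·y - x], [4·x + y + 1, x + 2]].
At the point, J = [[16.000, 25.000], [14.000, 4.500]] (det J = -278.000).
Solving J·Δ = −F gives Δ = (-2.028, 0.198).

(-2.028, 0.198)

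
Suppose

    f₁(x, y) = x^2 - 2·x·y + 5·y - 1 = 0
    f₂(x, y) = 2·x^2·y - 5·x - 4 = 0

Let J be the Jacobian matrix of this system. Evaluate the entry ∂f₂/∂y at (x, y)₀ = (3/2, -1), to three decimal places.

∂f₂/∂y = 2·x^2.
At (3/2, -1) this is 4.500.

4.500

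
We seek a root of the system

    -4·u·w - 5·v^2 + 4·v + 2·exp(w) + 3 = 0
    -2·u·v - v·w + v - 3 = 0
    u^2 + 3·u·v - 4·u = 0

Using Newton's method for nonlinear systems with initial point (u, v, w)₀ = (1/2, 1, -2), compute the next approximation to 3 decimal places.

At (1/2, 1, -2): F = (6.27067, -1.000, -0.250).
Jacobian J = [[-4·w, -10·v + 4, -4·u + 2·exp(w)], [-2·v, -2·u - w + 1, -v], [2·u + 3·v - 4, 3·u, 0]].
At the point, J = [[8.000, -6.000, -1.72933], [-2.000, 2.000, -1.000], [0.000, 1.500, 0.000]] (det J = 17.18799).
Solving J·Δ = −F gives Δ = (-0.561, 0.167, 0.455).
Then the next iterate is (u, v, w)₁ = (-0.061, 1.167, -1.545).

(-0.061, 1.167, -1.545)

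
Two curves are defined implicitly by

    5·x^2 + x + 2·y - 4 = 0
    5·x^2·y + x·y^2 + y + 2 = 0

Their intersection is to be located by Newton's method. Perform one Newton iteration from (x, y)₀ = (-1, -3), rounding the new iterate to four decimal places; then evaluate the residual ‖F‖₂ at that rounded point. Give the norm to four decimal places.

At (-1, -3): F = (-6.0000, -25.0000).
Jacobian J = [[10·x + 1, 2], [10·x·y + y^2, 5·x^2 + 2·x·y + 1]].
At the point, J = [[-9.0000, 2.0000], [39.0000, 12.0000]] (det J = -186.0000).
Solving J·Δ = −F gives Δ = (-0.1183, 2.4677).
Then the next iterate is (x, y)₁ = (-1.1183, -0.5323).
Re-evaluating at (-1.1183, -0.5323): F = (0.070074, -2.177621), so ‖F‖₂ = 2.1787.

2.1787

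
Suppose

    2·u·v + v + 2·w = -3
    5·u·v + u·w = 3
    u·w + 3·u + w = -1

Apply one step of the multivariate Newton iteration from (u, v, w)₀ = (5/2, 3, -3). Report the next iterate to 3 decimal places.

At (5/2, 3, -3): F = (15.000, 27.000, -2.000).
Jacobian J = [[2·v, 2·u + 1, 2], [5·v + w, 5·u, u], [w + 3, 0, u + 1]].
At the point, J = [[6.000, 6.000, 2.000], [12.000, 12.500, 2.500], [0.000, 0.000, 3.500]] (det J = 10.500).
Solving J·Δ = −F gives Δ = (-10.405, 7.714, 0.571).
Then the next iterate is (u, v, w)₁ = (-7.905, 10.714, -2.429).

(-7.905, 10.714, -2.429)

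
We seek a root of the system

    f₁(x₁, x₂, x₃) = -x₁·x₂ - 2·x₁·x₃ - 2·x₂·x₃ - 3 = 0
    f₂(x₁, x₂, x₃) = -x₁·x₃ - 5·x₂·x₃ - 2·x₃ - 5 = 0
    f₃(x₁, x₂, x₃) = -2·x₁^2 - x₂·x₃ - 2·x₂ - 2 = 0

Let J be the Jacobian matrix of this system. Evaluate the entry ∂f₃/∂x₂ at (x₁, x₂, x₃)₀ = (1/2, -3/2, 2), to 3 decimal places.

∂f₃/∂x₂ = -x₃ - 2.
At (1/2, -3/2, 2) this is -4.000.

-4.000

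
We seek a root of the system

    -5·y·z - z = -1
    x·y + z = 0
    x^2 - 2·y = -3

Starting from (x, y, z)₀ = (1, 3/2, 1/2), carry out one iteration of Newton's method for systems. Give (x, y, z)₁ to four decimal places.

At (1, 3/2, 1/2): F = (-3.2500, 2.0000, 1.0000).
Jacobian J = [[0, -5·z, -5·y - 1], [y, x, 1], [2·x, -2, 0]].
At the point, J = [[0.0000, -2.5000, -8.5000], [1.5000, 1.0000, 1.0000], [2.0000, -2.0000, 0.0000]] (det J = 37.5000).
Solving J·Δ = −F gives Δ = (-0.8933, -0.3933, -0.2667).
Then the next iterate is (x, y, z)₁ = (0.1067, 1.1067, 0.2333).

(0.1067, 1.1067, 0.2333)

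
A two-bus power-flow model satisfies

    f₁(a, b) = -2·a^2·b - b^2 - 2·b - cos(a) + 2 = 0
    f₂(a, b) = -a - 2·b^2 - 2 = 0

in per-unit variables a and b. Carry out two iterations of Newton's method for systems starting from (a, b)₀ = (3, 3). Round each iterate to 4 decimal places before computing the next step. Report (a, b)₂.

At (3, 3): F = (-66.010008, -23.0000).
Jacobian J = [[-4·a·b + sin(a), -2·a^2 - 2·b - 2], [-1, -4·b]].
At the point, J = [[-35.858880, -26.0000], [-1.0000, -12.0000]] (det J = 404.306560).
Solving J·Δ = −F gives Δ = (-0.4801, -1.8767).
Then the next iterate is (a, b)₁ = (2.5199, 1.1233).
Round to (2.5199, 1.1233) and repeat: F = (-14.961185, -7.043506), J = [[-10.740003, -16.946392], [-1.0000, -4.4932]].
Δ = (1.6652, -1.9382), so (a, b)₂ = (4.1851, -0.8149).

(4.1851, -0.8149)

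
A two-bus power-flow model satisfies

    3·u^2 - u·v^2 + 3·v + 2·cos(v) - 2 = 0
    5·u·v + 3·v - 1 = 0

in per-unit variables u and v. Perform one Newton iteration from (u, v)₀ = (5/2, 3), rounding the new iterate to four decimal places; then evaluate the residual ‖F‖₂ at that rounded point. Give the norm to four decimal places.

9.7621

At (5/2, 3): F = (1.270015, 45.5000).
Jacobian J = [[6·u - v^2, -2·u·v - 2·sin(v) + 3], [5·v, 5·u + 3]].
At the point, J = [[6.0000, -12.282240], [15.0000, 15.5000]] (det J = 277.233600).
Solving J·Δ = −F gives Δ = (-2.0868, -0.9160).
Then the next iterate is (u, v)₁ = (0.4132, 2.0840).
Re-evaluating at (0.4132, 2.0840): F = (1.987711, 9.557544), so ‖F‖₂ = 9.7621.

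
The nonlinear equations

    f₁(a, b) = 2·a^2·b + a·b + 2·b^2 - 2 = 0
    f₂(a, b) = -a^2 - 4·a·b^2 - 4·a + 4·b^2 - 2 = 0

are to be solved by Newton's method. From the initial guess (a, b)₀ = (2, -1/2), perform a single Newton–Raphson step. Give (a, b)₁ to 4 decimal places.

At (2, -1/2): F = (-6.5000, -15.0000).
Jacobian J = [[4·a·b + b, 2·a^2 + a + 4·b], [-2·a - 4·b^2 - 4, -8·a·b + 8·b]].
At the point, J = [[-4.5000, 8.0000], [-9.0000, 4.0000]] (det J = 54.0000).
Solving J·Δ = −F gives Δ = (-1.7407, -0.1667).
Then the next iterate is (a, b)₁ = (0.2593, -0.6667).

(0.2593, -0.6667)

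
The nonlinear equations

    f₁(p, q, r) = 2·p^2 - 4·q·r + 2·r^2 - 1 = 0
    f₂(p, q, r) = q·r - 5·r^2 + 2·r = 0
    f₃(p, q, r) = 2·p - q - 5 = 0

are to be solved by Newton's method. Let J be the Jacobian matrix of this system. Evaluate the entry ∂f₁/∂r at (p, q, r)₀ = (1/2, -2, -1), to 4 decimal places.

∂f₁/∂r = -4·q + 4·r.
At (1/2, -2, -1) this is 4.0000.

4.0000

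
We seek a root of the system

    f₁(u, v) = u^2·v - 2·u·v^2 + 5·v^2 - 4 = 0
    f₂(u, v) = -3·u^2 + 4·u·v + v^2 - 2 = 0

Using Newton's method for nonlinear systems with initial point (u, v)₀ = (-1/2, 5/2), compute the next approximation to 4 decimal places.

At (-1/2, 5/2): F = (34.1250, -1.5000).
Jacobian J = [[2·u·v - 2·v^2, u^2 - 4·u·v + 10·v], [-6·u + 4·v, 4·u + 2·v]].
At the point, J = [[-15.0000, 30.2500], [13.0000, 3.0000]] (det J = -438.2500).
Solving J·Δ = −F gives Δ = (0.3371, -0.9609).
Then the next iterate is (u, v)₁ = (-0.1629, 1.5391).

(-0.1629, 1.5391)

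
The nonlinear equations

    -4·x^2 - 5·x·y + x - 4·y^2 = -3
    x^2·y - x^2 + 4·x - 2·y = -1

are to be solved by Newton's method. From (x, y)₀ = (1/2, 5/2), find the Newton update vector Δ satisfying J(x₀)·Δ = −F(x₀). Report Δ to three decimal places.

(-0.091, -1.215)

At (1/2, 5/2): F = (-28.750, -1.625).
Jacobian J = [[-8·x - 5·y + 1, -5·x - 8·y], [2·x·y - 2·x + 4, x^2 - 2]].
At the point, J = [[-15.500, -22.500], [5.500, -1.750]] (det J = 150.875).
Solving J·Δ = −F gives Δ = (-0.091, -1.215).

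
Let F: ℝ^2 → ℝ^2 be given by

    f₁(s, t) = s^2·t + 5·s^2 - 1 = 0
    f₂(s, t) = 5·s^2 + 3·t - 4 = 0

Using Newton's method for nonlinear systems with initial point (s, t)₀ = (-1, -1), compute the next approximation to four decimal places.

At (-1, -1): F = (3.0000, -2.0000).
Jacobian J = [[2·s·t + 10·s, s^2], [10·s, 3]].
At the point, J = [[-8.0000, 1.0000], [-10.0000, 3.0000]] (det J = -14.0000).
Solving J·Δ = −F gives Δ = (0.7857, 3.2857).
Then the next iterate is (s, t)₁ = (-0.2143, 2.2857).

(-0.2143, 2.2857)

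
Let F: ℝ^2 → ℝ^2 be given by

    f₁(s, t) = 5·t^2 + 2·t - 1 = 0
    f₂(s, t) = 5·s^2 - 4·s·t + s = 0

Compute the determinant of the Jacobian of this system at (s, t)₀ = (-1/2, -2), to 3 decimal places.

J = [[0, 10·t + 2], [10·s - 4·t + 1, -4·s]].
At the point, J = [[0.000, -18.000], [4.000, 2.000]].
det J = 72.000.

72.000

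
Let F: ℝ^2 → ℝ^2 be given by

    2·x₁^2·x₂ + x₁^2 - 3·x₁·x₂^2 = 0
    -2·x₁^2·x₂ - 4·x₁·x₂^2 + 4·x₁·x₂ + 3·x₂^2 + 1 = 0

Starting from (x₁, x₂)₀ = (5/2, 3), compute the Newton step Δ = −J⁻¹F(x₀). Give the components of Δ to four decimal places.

At (5/2, 3): F = (-23.7500, -69.5000).
Jacobian J = [[4·x₁·x₂ + 2·x₁ - 3·x₂^2, 2·x₁^2 - 6·x₁·x₂], [-4·x₁·x₂ - 4·x₂^2 + 4·x₂, -2·x₁^2 - 8·x₁·x₂ + 4·x₁ + 6·x₂]].
At the point, J = [[8.0000, -32.5000], [-54.0000, -44.5000]] (det J = -2111.0000).
Solving J·Δ = −F gives Δ = (-0.5693, -0.8709).

(-0.5693, -0.8709)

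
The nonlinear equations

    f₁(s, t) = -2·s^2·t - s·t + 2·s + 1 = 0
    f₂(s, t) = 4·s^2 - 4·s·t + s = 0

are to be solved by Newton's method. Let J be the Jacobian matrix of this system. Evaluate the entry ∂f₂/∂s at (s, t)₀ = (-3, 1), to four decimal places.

-27.0000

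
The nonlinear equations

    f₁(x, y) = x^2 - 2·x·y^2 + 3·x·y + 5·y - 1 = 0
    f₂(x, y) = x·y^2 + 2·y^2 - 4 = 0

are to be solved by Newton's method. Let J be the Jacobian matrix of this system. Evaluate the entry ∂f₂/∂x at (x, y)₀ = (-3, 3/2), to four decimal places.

∂f₂/∂x = y^2.
At (-3, 3/2) this is 2.2500.

2.2500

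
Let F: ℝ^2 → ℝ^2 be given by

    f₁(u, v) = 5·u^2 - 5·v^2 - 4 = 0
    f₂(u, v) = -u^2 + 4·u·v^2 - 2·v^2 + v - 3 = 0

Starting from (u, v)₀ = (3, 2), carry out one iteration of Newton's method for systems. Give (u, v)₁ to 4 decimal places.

(1.9783, 1.5175)

At (3, 2): F = (21.0000, 30.0000).
Jacobian J = [[10·u, -10·v], [-2·u + 4·v^2, 8·u·v - 4·v + 1]].
At the point, J = [[30.0000, -20.0000], [10.0000, 41.0000]] (det J = 1430.0000).
Solving J·Δ = −F gives Δ = (-1.0217, -0.4825).
Then the next iterate is (u, v)₁ = (1.9783, 1.5175).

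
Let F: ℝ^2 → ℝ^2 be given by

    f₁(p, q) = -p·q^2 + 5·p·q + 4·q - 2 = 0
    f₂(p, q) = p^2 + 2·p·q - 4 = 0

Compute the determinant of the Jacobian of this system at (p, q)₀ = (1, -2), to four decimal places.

-2.0000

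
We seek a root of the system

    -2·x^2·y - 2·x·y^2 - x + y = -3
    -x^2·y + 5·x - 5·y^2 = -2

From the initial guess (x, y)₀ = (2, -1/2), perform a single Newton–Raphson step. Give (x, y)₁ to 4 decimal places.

At (2, -1/2): F = (3.5000, 12.7500).
Jacobian J = [[-4·x·y - 2·y^2 - 1, -2·x^2 - 4·x·y + 1], [-2·x·y + 5, -x^2 - 10·y]].
At the point, J = [[2.5000, -3.0000], [7.0000, 1.0000]] (det J = 23.5000).
Solving J·Δ = −F gives Δ = (-1.7766, -0.3138).
Then the next iterate is (x, y)₁ = (0.2234, -0.8138).

(0.2234, -0.8138)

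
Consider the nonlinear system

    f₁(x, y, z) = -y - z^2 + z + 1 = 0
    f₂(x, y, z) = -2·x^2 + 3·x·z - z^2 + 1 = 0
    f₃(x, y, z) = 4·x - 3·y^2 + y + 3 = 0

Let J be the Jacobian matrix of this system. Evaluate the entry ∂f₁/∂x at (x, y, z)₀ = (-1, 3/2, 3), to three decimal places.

∂f₁/∂x = 0.
At (-1, 3/2, 3) this is 0.000.

0.000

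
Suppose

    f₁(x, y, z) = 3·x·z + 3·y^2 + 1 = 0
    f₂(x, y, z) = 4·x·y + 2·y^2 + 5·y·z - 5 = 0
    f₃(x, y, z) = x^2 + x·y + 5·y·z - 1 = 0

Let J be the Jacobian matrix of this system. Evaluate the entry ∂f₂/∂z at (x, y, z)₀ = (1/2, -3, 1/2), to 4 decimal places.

∂f₂/∂z = 5·y.
At (1/2, -3, 1/2) this is -15.0000.

-15.0000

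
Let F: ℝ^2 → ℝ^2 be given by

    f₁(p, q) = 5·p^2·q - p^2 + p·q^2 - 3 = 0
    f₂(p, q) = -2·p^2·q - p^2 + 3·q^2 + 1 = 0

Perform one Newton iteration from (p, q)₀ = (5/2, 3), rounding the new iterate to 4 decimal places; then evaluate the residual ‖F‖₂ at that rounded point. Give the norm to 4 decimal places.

30.6793

At (5/2, 3): F = (107.0000, -15.7500).
Jacobian J = [[10·p·q - 2·p + q^2, 5·p^2 + 2·p·q], [-4·p·q - 2·p, -2·p^2 + 6·q]].
At the point, J = [[79.0000, 46.2500], [-35.0000, 5.5000]] (det J = 2053.2500).
Solving J·Δ = −F gives Δ = (-0.6414, -1.2179).
Then the next iterate is (p, q)₁ = (1.8586, 1.7821).
Re-evaluating at (1.8586, 1.7821): F = (30.228675, -5.238904), so ‖F‖₂ = 30.6793.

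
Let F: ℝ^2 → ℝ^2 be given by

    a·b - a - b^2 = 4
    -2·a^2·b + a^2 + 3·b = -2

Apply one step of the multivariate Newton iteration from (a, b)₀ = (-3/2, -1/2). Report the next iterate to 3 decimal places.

At (-3/2, -1/2): F = (-2.000, 5.000).
Jacobian J = [[b - 1, a - 2·b], [-4·a·b + 2·a, -2·a^2 + 3]].
At the point, J = [[-1.500, -0.500], [-6.000, -1.500]] (det J = -0.750).
Solving J·Δ = −F gives Δ = (7.333, -26.000).
Then the next iterate is (a, b)₁ = (5.833, -26.500).

(5.833, -26.500)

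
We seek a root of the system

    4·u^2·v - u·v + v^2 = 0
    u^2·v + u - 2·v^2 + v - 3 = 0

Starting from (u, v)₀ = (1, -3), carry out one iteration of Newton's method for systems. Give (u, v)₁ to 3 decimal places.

(0.748, -1.233)

At (1, -3): F = (0.000, -26.000).
Jacobian J = [[8·u·v - v, 4·u^2 - u + 2·v], [2·u·v + 1, u^2 - 4·v + 1]].
At the point, J = [[-21.000, -3.000], [-5.000, 14.000]] (det J = -309.000).
Solving J·Δ = −F gives Δ = (-0.252, 1.767).
Then the next iterate is (u, v)₁ = (0.748, -1.233).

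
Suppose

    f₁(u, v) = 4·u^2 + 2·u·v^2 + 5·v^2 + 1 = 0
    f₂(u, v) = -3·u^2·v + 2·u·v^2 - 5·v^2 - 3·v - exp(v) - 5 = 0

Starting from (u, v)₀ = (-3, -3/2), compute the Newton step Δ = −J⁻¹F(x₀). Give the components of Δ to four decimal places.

At (-3, -3/2): F = (34.7500, 15.026870).
Jacobian J = [[8·u + 2·v^2, 4·u·v + 10·v], [-6·u·v + 2·v^2, -3·u^2 + 4·u·v - 10·v - exp(v) - 3]].
At the point, J = [[-19.5000, 3.0000], [-22.5000, 2.776870]] (det J = 13.351038).
Solving J·Δ = −F gives Δ = (-3.8511, -36.6152).

(-3.8511, -36.6152)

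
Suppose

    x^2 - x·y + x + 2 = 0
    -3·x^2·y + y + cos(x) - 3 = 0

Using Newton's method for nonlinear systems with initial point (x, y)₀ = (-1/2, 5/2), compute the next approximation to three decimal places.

At (-1/2, 5/2): F = (3.000, -1.49742).
Jacobian J = [[2·x - y + 1, -x], [-6·x·y - sin(x), -3·x^2 + 1]].
At the point, J = [[-2.500, 0.500], [7.97943, 0.250]] (det J = -4.61471).
Solving J·Δ = −F gives Δ = (0.325, -4.376).
Then the next iterate is (x, y)₁ = (-0.175, -1.876).

(-0.175, -1.876)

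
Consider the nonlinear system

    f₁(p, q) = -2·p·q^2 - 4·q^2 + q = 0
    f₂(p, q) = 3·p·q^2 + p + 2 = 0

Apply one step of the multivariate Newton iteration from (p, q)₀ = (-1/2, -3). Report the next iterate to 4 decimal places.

At (-1/2, -3): F = (-30.0000, -12.0000).
Jacobian J = [[-2·q^2, -4·p·q - 8·q + 1], [3·q^2 + 1, 6·p·q]].
At the point, J = [[-18.0000, 19.0000], [28.0000, 9.0000]] (det J = -694.0000).
Solving J·Δ = −F gives Δ = (-0.0605, 1.5216).
Then the next iterate is (p, q)₁ = (-0.5605, -1.4784).

(-0.5605, -1.4784)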